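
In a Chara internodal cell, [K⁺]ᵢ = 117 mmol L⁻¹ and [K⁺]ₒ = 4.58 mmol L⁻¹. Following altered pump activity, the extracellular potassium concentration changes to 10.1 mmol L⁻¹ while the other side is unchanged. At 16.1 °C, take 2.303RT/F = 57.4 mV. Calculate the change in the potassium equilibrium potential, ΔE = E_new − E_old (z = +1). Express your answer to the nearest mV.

E_old = (57.4/1)·log₁₀(4.58/117) = -80.78 mV
E_new = (57.4/1)·log₁₀(10.1/117) = -61.07 mV
ΔE = -61.07 − (-80.78) = 19.71 mV

20 mV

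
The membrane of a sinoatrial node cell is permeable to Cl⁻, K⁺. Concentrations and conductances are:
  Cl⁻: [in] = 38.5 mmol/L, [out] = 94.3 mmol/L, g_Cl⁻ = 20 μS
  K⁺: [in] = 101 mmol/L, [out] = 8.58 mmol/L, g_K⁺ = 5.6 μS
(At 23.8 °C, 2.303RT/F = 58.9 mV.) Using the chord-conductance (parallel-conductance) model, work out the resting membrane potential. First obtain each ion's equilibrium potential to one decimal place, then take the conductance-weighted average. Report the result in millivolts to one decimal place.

E_Cl⁻ = (58.9/-1)·log₁₀(94.3/38.5) = -22.9 mV
E_K⁺ = (58.9/1)·log₁₀(8.58/101) = -63.1 mV
Vm = (Σ gᵢEᵢ)/(Σ gᵢ) = (20·-22.9 + 5.6·-63.1) / (20 + 5.6)
= -811.36 / 25.6 = -31.69 mV

-31.7 mV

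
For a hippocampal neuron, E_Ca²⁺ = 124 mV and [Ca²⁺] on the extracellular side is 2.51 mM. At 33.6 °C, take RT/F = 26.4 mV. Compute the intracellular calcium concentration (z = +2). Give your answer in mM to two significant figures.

0.00021 mM

Nernst: E = (26.4/2) · ln([out]/[in]), so ln([out]/[in]) = 124.0 × 2 / 26.4 = 9.3939.
[out]/[in] = e^(9.3939) = 1.202e+04.
[in] = 2.51 / 1.202e+04 = 0.0002089 mM.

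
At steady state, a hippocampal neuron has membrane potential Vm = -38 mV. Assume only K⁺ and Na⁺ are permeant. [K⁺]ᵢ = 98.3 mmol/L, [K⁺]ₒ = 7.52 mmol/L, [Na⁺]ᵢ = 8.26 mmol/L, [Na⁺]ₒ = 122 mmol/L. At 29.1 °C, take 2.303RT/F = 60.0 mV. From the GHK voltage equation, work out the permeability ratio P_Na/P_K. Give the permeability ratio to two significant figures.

Let α = P_Na/P_K. GHK: Vm = 60.0·log₁₀[(Kₒ + α·Naₒ)/(Kᵢ + α·Naᵢ)].
10^(Vm/60.0) = 10^(-38.0/60.0) = 0.23263
So 0.23263·(Kᵢ + α·Naᵢ) = Kₒ + α·Naₒ → α = (0.23263·98.3 − 7.52) / (122.0 − 0.23263·8.26)
α = (22.87 − 7.52) / (122.0 − 1.922) = 15.35/120.1 = 0.1278

0.13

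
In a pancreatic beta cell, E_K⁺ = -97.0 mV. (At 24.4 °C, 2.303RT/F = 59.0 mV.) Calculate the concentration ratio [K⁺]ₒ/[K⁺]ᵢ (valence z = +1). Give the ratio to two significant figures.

0.023

log₁₀([out]/[in]) = E·z/(59.0) = -97.0 × 1 / 59.0 = -1.6441
[out]/[in] = 10^(-1.6441) = 0.0227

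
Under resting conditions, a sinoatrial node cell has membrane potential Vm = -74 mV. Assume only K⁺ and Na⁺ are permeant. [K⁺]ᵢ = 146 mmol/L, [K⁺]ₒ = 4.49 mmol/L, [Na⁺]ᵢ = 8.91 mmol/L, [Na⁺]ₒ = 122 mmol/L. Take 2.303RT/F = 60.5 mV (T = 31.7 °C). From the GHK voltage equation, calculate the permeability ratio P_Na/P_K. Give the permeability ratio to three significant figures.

0.0349

Let α = P_Na/P_K. GHK: Vm = 60.5·log₁₀[(Kₒ + α·Naₒ)/(Kᵢ + α·Naᵢ)].
10^(Vm/60.5) = 10^(-74.0/60.5) = 0.059822
So 0.059822·(Kᵢ + α·Naᵢ) = Kₒ + α·Naₒ → α = (0.059822·146.0 − 4.49) / (122.0 − 0.059822·8.91)
α = (8.734 − 4.49) / (122.0 − 0.533) = 4.244/121.5 = 0.03494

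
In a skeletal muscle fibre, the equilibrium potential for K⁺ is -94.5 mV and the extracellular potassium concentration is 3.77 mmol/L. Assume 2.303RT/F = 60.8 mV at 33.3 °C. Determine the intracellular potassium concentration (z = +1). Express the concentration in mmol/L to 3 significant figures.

135 mmol/L

Nernst: E = (60.8/1) · log₁₀([out]/[in]), so log₁₀([out]/[in]) = -94.5 × 1 / 60.8 = -1.5543.
[out]/[in] = 10^(-1.5543) = 0.02791.
[in] = 3.77 / 0.02791 = 135.1 mmol/L.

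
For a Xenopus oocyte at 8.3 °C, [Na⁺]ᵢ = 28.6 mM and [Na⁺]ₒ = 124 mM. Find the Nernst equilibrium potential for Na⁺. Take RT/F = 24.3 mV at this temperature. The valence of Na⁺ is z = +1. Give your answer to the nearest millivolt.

E = (24.3/z) · ln([Na⁺]_out/[Na⁺]_in) with z = +1.
= (24.3/1) · ln(124/28.6) = 24.30 · ln(4.336)
= 24.30 · (1.4669) = 35.65 mV

36 mV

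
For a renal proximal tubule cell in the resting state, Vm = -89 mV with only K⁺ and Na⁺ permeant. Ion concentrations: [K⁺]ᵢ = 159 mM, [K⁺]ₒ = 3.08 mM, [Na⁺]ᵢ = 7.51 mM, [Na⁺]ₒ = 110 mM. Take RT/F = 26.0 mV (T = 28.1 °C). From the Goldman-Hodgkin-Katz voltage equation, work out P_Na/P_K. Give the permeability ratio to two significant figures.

0.019

Let α = P_Na/P_K. GHK: Vm = 26.0·ln[(Kₒ + α·Naₒ)/(Kᵢ + α·Naᵢ)].
e^(Vm/26.0) = e^(-89.0/26.0) = 0.032612
So 0.032612·(Kᵢ + α·Naᵢ) = Kₒ + α·Naₒ → α = (0.032612·159.0 − 3.08) / (110.0 − 0.032612·7.51)
α = (5.185 − 3.08) / (110.0 − 0.2449) = 2.105/109.8 = 0.01918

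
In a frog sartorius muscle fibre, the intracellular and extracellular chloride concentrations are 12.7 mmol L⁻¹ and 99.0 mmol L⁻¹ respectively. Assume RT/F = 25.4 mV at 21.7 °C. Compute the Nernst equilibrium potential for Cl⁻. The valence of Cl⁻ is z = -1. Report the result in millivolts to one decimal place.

-52.2 mV

E = (25.4/z) · ln([Cl⁻]_out/[Cl⁻]_in) with z = -1.
For an anion, dividing by z = -1 reverses the sign.
= (25.4/-1) · ln(99.0/12.7) = -25.40 · ln(7.795)
= -25.40 · (2.0535) = -52.16 mV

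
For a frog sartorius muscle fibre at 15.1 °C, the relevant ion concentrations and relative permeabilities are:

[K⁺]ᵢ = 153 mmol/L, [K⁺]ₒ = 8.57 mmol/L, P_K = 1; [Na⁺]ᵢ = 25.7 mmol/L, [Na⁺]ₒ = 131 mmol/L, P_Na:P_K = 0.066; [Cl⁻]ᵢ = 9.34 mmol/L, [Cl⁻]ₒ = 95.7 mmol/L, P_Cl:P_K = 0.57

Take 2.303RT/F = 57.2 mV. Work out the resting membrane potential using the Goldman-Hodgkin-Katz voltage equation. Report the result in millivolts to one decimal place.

-55.4 mV

Vm = 57.2 · log₁₀[(Σ P·[cation]ₒ + Σ P·[anion]ᵢ) / (Σ P·[cation]ᵢ + Σ P·[anion]ₒ)]
Numerator = 1×8.57 + 0.066×131 + 0.57×9.34 = 22.54
Denominator = 1×153 + 0.066×25.7 + 0.57×95.7 = 209.2
Vm = 57.2 · log₁₀(0.10772) = 57.2 × (-0.9677) = -55.35 mV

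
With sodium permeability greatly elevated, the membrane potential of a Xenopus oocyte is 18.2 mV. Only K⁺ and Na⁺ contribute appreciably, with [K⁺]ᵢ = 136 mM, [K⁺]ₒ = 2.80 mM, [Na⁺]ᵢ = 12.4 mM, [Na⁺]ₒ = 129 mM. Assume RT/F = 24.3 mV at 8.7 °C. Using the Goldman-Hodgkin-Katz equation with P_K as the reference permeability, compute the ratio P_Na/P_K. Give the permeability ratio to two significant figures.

2.8

Let α = P_Na/P_K. GHK: Vm = 24.3·ln[(Kₒ + α·Naₒ)/(Kᵢ + α·Naᵢ)].
e^(Vm/24.3) = e^(18.2/24.3) = 2.1148
So 2.1148·(Kᵢ + α·Naᵢ) = Kₒ + α·Naₒ → α = (2.1148·136.0 − 2.8) / (129.0 − 2.1148·12.4)
α = (287.6 − 2.8) / (129.0 − 26.22) = 284.8/102.8 = 2.771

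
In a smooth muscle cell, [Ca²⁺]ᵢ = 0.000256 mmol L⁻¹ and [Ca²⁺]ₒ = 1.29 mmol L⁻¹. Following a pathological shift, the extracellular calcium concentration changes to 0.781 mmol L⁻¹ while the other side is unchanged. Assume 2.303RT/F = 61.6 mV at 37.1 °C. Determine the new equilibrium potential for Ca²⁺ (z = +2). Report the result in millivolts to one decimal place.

After the shift: [Ca²⁺]_out = 0.781, [Ca²⁺]_in = 0.000256 mmol L⁻¹.
E_new = (61.6/2)·log₁₀(0.781/0.000256) = 30.80 · (3.4844) = 107.32 mV

107.3 mV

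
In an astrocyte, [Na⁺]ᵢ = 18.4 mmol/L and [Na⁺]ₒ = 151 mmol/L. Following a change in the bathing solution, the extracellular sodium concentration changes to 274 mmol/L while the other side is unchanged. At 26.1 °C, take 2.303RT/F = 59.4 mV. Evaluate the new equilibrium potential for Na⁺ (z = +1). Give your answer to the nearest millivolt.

After the shift: [Na⁺]_out = 274, [Na⁺]_in = 18.4 mmol/L.
E_new = (59.4/1)·log₁₀(274/18.4) = 59.40 · (1.1729) = 69.67 mV

70 mV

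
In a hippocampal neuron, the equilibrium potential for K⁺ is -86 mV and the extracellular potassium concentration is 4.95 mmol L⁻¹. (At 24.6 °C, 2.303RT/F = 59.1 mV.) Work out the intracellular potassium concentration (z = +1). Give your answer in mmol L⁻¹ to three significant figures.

Nernst: E = (59.1/1) · log₁₀([out]/[in]), so log₁₀([out]/[in]) = -86.0 × 1 / 59.1 = -1.4552.
[out]/[in] = 10^(-1.4552) = 0.03506.
[in] = 4.95 / 0.03506 = 141.2 mmol L⁻¹.

141 mmol L⁻¹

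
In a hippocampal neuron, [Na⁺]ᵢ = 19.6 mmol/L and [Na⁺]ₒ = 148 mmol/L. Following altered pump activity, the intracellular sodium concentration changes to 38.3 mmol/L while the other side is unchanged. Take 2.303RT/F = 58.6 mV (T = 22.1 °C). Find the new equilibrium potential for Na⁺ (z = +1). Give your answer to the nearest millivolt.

After the shift: [Na⁺]_out = 148, [Na⁺]_in = 38.3 mmol/L.
E_new = (58.6/1)·log₁₀(148/38.3) = 58.60 · (0.5871) = 34.40 mV

34 mV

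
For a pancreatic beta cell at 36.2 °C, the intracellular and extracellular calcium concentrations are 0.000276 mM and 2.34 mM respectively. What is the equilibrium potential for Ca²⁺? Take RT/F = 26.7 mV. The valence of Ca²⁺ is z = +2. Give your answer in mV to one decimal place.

E = (26.7/z) · ln([Ca²⁺]_out/[Ca²⁺]_in) with z = +2.
= (26.7/2) · ln(2.34/0.000276) = 13.35 · ln(8478)
= 13.35 · (9.0453) = 120.75 mV

120.8 mV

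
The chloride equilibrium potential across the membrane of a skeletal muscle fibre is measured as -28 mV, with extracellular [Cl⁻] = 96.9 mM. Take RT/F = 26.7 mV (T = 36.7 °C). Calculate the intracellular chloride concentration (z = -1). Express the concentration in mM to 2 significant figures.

34 mM

Nernst: E = (26.7/-1) · ln([out]/[in]), so ln([out]/[in]) = -28.0 × -1 / 26.7 = 1.0487.
[out]/[in] = e^(1.0487) = 2.854.
[in] = 96.9 / 2.854 = 33.95 mM.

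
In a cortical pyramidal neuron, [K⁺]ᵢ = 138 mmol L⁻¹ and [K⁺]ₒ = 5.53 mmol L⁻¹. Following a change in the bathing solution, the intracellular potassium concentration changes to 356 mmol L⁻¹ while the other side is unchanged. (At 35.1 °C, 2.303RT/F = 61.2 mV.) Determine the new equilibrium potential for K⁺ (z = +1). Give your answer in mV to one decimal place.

After the shift: [K⁺]_out = 5.53, [K⁺]_in = 356 mmol L⁻¹.
E_new = (61.2/1)·log₁₀(5.53/356) = 61.20 · (-1.8087) = -110.69 mV

-110.7 mV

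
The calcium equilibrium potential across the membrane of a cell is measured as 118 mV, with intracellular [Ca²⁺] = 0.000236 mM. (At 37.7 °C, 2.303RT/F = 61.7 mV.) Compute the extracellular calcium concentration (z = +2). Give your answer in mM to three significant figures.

1.58 mM

Nernst: E = (61.7/2) · log₁₀([out]/[in]), so log₁₀([out]/[in]) = 118.0 × 2 / 61.7 = 3.8250.
[out]/[in] = 10^(3.8250) = 6683.
[out] = 6683 × 0.000236 = 1.577 mM.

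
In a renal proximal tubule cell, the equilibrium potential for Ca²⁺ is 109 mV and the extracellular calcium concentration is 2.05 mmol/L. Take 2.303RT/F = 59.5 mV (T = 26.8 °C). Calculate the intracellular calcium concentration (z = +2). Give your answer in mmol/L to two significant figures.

Nernst: E = (59.5/2) · log₁₀([out]/[in]), so log₁₀([out]/[in]) = 109.0 × 2 / 59.5 = 3.6639.
[out]/[in] = 10^(3.6639) = 4612.
[in] = 2.05 / 4612 = 0.0004445 mmol/L.

0.00044 mmol/L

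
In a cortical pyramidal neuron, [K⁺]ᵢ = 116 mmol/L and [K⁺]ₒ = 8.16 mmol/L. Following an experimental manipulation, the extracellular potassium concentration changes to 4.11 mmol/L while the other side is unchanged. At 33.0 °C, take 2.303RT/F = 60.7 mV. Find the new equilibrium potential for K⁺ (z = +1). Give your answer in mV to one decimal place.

-88.1 mV

After the shift: [K⁺]_out = 4.11, [K⁺]_in = 116 mmol/L.
E_new = (60.7/1)·log₁₀(4.11/116) = 60.70 · (-1.4506) = -88.05 mV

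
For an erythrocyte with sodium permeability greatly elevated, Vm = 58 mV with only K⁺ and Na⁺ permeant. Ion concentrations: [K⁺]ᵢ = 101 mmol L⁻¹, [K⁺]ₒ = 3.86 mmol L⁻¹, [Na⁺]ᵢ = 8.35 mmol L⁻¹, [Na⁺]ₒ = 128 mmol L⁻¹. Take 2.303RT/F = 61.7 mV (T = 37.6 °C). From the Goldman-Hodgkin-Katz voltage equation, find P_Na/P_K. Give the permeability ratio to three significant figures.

Let α = P_Na/P_K. GHK: Vm = 61.7·log₁₀[(Kₒ + α·Naₒ)/(Kᵢ + α·Naᵢ)].
10^(Vm/61.7) = 10^(58.0/61.7) = 8.7103
So 8.7103·(Kᵢ + α·Naᵢ) = Kₒ + α·Naₒ → α = (8.7103·101.0 − 3.86) / (128.0 − 8.7103·8.35)
α = (879.7 − 3.86) / (128.0 − 72.73) = 875.9/55.27 = 15.85

15.8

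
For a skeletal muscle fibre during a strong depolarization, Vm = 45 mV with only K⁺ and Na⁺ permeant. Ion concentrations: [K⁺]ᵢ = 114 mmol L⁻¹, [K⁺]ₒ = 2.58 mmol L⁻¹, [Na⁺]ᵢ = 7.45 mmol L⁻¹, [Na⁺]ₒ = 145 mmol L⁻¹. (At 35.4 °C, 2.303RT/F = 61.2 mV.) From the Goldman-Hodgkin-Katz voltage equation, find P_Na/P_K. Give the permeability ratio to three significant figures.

Let α = P_Na/P_K. GHK: Vm = 61.2·log₁₀[(Kₒ + α·Naₒ)/(Kᵢ + α·Naᵢ)].
10^(Vm/61.2) = 10^(45.0/61.2) = 5.4362
So 5.4362·(Kᵢ + α·Naᵢ) = Kₒ + α·Naₒ → α = (5.4362·114.0 − 2.58) / (145.0 − 5.4362·7.45)
α = (619.7 − 2.58) / (145.0 − 40.5) = 617.1/104.5 = 5.906

5.91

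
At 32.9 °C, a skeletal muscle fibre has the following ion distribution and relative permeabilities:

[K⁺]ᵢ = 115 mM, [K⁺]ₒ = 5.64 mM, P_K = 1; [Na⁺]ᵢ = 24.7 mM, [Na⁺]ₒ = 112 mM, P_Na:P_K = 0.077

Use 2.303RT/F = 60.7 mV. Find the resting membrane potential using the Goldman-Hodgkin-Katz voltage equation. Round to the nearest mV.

-55 mV

Vm = 60.7 · log₁₀[(Σ P·[cation]ₒ + Σ P·[anion]ᵢ) / (Σ P·[cation]ᵢ + Σ P·[anion]ₒ)]
Numerator = 1×5.64 + 0.077×112 = 14.26
Denominator = 1×115 + 0.077×24.7 = 116.9
Vm = 60.7 · log₁₀(0.12202) = 60.7 × (-0.9136) = -55.45 mV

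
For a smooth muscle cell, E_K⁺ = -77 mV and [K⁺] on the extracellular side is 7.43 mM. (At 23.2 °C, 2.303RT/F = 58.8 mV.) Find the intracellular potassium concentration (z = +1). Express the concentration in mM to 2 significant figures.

Nernst: E = (58.8/1) · log₁₀([out]/[in]), so log₁₀([out]/[in]) = -77.0 × 1 / 58.8 = -1.3095.
[out]/[in] = 10^(-1.3095) = 0.04903.
[in] = 7.43 / 0.04903 = 151.5 mM.

150 mM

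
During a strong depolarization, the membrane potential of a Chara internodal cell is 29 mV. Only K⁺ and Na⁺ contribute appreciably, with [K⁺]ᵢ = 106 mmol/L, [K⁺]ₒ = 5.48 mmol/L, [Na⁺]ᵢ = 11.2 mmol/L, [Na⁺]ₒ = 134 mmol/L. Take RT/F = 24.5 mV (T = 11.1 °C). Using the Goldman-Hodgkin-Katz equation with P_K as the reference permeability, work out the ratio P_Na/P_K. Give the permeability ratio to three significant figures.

3.50

Let α = P_Na/P_K. GHK: Vm = 24.5·ln[(Kₒ + α·Naₒ)/(Kᵢ + α·Naᵢ)].
e^(Vm/24.5) = e^(29.0/24.5) = 3.2664
So 3.2664·(Kᵢ + α·Naᵢ) = Kₒ + α·Naₒ → α = (3.2664·106.0 − 5.48) / (134.0 − 3.2664·11.2)
α = (346.2 − 5.48) / (134.0 − 36.58) = 340.8/97.42 = 3.498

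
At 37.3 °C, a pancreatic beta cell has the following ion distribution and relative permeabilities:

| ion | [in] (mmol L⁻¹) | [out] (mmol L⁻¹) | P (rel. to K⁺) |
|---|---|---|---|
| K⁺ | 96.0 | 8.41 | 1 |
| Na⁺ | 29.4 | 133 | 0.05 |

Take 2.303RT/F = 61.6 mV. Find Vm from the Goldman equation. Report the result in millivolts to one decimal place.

-50.0 mV

Vm = 61.6 · log₁₀[(Σ P·[cation]ₒ + Σ P·[anion]ᵢ) / (Σ P·[cation]ᵢ + Σ P·[anion]ₒ)]
Numerator = 1×8.41 + 0.05×133 = 15.06
Denominator = 1×96.0 + 0.05×29.4 = 97.47
Vm = 61.6 · log₁₀(0.15451) = 61.6 × (-0.8110) = -49.96 mV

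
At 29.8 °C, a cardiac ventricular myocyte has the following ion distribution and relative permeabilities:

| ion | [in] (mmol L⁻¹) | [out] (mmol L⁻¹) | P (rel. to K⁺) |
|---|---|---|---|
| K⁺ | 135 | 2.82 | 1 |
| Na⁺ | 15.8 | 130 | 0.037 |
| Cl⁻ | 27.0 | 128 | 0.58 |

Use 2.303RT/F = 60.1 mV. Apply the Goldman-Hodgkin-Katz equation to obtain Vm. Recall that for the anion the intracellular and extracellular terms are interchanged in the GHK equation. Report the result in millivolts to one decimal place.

Vm = 60.1 · log₁₀[(Σ P·[cation]ₒ + Σ P·[anion]ᵢ) / (Σ P·[cation]ᵢ + Σ P·[anion]ₒ)]
Numerator = 1×2.82 + 0.037×130 + 0.58×27.0 = 23.29
Denominator = 1×135 + 0.037×15.8 + 0.58×128 = 209.8
Vm = 60.1 · log₁₀(0.111) = 60.1 × (-0.9547) = -57.38 mV

-57.4 mV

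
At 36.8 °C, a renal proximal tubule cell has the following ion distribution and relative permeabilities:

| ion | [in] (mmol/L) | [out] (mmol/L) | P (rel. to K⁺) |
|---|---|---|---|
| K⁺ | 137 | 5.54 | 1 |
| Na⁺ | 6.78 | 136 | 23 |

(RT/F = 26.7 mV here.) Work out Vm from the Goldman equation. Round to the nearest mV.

Vm = 26.7 · ln[(Σ P·[cation]ₒ + Σ P·[anion]ᵢ) / (Σ P·[cation]ᵢ + Σ P·[anion]ₒ)]
Numerator = 1×5.54 + 23×136 = 3134
Denominator = 1×137 + 23×6.78 = 292.9
Vm = 26.7 · ln(10.697) = 26.7 × (2.3700) = 63.28 mV

63 mV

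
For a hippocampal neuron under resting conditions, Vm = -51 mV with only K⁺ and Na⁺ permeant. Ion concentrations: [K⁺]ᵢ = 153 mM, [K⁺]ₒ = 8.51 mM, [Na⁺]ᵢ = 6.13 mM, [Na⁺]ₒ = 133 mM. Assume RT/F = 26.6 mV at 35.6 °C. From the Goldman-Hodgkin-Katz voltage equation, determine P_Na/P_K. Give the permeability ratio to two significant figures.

0.11

Let α = P_Na/P_K. GHK: Vm = 26.6·ln[(Kₒ + α·Naₒ)/(Kᵢ + α·Naᵢ)].
e^(Vm/26.6) = e^(-51.0/26.6) = 0.147
So 0.147·(Kᵢ + α·Naᵢ) = Kₒ + α·Naₒ → α = (0.147·153.0 − 8.51) / (133.0 − 0.147·6.13)
α = (22.49 − 8.51) / (133.0 − 0.9011) = 13.98/132.1 = 0.1058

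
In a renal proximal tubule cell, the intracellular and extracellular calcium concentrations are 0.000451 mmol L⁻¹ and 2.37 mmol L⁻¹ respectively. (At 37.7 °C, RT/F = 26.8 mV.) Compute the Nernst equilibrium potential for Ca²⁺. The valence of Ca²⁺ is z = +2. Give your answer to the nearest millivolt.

E = (26.8/z) · ln([Ca²⁺]_out/[Ca²⁺]_in) with z = +2.
= (26.8/2) · ln(2.37/0.000451) = 13.40 · ln(5255)
= 13.40 · (8.5669) = 114.80 mV

115 mV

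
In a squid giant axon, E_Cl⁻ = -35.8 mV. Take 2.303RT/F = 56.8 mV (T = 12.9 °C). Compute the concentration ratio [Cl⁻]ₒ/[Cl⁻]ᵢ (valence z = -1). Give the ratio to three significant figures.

4.27

log₁₀([out]/[in]) = E·z/(56.8) = -35.8 × -1 / 56.8 = 0.6303
[out]/[in] = 10^(0.6303) = 4.269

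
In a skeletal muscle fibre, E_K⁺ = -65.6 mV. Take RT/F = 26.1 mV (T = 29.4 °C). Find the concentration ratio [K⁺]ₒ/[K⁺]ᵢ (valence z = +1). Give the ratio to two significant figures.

0.081

ln([out]/[in]) = E·z/(26.1) = -65.6 × 1 / 26.1 = -2.5134
[out]/[in] = e^(-2.5134) = 0.08099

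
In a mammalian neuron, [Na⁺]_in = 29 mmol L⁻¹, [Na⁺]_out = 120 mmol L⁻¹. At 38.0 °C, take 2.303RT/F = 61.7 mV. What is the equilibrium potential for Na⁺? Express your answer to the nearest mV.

38 mV

E = (61.7/z) · log₁₀([Na⁺]_out/[Na⁺]_in) with z = +1.
= (61.7/1) · log₁₀(120/29) = 61.70 · log₁₀(4.138)
= 61.70 · (0.6168) = 38.06 mV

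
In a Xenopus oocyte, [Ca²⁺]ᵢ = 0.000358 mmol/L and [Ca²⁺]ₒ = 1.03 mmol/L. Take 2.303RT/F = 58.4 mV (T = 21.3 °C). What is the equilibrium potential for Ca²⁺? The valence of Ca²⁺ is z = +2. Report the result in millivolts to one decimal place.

E = (58.4/z) · log₁₀([Ca²⁺]_out/[Ca²⁺]_in) with z = +2.
= (58.4/2) · log₁₀(1.03/0.000358) = 29.20 · log₁₀(2877)
= 29.20 · (3.4590) = 101.00 mV

101.0 mV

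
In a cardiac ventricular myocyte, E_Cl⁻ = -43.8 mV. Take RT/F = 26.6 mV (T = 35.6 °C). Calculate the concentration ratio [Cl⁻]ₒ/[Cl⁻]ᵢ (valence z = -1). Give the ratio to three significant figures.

ln([out]/[in]) = E·z/(26.6) = -43.8 × -1 / 26.6 = 1.6466
[out]/[in] = e^(1.6466) = 5.189

5.19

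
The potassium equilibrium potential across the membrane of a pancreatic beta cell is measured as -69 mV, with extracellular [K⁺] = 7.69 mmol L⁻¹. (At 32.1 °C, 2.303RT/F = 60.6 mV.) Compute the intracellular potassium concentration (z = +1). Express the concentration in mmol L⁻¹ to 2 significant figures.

110 mmol L⁻¹

Nernst: E = (60.6/1) · log₁₀([out]/[in]), so log₁₀([out]/[in]) = -69.0 × 1 / 60.6 = -1.1386.
[out]/[in] = 10^(-1.1386) = 0.07268.
[in] = 7.69 / 0.07268 = 105.8 mmol L⁻¹.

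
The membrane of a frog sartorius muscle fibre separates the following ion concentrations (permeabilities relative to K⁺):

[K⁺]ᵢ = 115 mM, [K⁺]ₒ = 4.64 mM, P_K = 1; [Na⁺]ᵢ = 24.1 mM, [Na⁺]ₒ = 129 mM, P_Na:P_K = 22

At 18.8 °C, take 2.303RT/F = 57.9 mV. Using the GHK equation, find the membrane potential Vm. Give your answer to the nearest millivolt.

Vm = 57.9 · log₁₀[(Σ P·[cation]ₒ + Σ P·[anion]ᵢ) / (Σ P·[cation]ᵢ + Σ P·[anion]ₒ)]
Numerator = 1×4.64 + 22×129 = 2843
Denominator = 1×115 + 22×24.1 = 645.2
Vm = 57.9 · log₁₀(4.4058) = 57.9 × (0.6440) = 37.29 mV

37 mV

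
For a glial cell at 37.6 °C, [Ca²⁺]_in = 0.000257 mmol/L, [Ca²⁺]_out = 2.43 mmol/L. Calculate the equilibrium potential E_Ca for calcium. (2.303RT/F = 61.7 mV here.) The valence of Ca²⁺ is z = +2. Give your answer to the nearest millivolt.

123 mV

E = (61.7/z) · log₁₀([Ca²⁺]_out/[Ca²⁺]_in) with z = +2.
= (61.7/2) · log₁₀(2.43/0.000257) = 30.85 · log₁₀(9455)
= 30.85 · (3.9757) = 122.65 mV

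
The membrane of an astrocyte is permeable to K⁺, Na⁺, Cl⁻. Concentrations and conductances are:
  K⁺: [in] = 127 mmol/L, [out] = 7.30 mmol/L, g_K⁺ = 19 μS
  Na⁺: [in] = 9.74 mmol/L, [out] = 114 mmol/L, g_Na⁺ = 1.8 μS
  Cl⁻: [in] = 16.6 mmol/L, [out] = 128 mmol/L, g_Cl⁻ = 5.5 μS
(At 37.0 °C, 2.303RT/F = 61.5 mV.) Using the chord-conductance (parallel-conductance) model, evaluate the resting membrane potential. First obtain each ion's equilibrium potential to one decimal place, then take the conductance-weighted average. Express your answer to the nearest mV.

-62 mV

E_K⁺ = (61.5/1)·log₁₀(7.30/127) = -76.3 mV
E_Na⁺ = (61.5/1)·log₁₀(114/9.74) = 65.7 mV
E_Cl⁻ = (61.5/-1)·log₁₀(128/16.6) = -54.6 mV
Vm = (Σ gᵢEᵢ)/(Σ gᵢ) = (19·-76.3 + 1.8·65.7 + 5.5·-54.6) / (19 + 1.8 + 5.5)
= -1631.74 / 26.3 = -62.04 mV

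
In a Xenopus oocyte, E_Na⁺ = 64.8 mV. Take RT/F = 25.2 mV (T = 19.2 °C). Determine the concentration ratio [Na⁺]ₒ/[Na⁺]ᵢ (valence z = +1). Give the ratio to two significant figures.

ln([out]/[in]) = E·z/(25.2) = 64.8 × 1 / 25.2 = 2.5714
[out]/[in] = e^(2.5714) = 13.08

13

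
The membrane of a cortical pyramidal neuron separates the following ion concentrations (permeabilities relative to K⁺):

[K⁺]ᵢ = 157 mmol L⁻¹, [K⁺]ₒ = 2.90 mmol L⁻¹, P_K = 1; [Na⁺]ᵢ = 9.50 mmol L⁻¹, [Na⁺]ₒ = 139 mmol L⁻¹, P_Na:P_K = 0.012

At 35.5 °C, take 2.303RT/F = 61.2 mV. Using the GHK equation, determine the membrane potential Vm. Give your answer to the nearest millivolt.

Vm = 61.2 · log₁₀[(Σ P·[cation]ₒ + Σ P·[anion]ᵢ) / (Σ P·[cation]ᵢ + Σ P·[anion]ₒ)]
Numerator = 1×2.90 + 0.012×139 = 4.568
Denominator = 1×157 + 0.012×9.50 = 157.1
Vm = 61.2 · log₁₀(0.029074) = 61.2 × (-1.5365) = -94.03 mV

-94 mV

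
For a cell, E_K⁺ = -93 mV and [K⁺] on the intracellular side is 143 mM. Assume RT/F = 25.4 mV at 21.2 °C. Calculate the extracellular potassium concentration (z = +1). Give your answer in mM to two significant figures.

3.7 mM

Nernst: E = (25.4/1) · ln([out]/[in]), so ln([out]/[in]) = -93.0 × 1 / 25.4 = -3.6614.
[out]/[in] = e^(-3.6614) = 0.0257.
[out] = 0.0257 × 143 = 3.675 mM.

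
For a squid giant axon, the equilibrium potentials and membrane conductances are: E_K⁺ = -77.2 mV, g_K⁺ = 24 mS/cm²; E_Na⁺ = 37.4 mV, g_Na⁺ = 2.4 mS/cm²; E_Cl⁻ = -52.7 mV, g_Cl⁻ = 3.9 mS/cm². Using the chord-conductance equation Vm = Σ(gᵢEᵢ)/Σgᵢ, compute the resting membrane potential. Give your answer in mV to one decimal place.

Σ gᵢEᵢ = 24·(-77.2) + 2.4·(37.4) + 3.9·(-52.7) = -1968.57
Σ gᵢ = 24 + 2.4 + 3.9 = 30.3
Vm = -1968.57 / 30.3 = -64.97 mV

-65.0 mV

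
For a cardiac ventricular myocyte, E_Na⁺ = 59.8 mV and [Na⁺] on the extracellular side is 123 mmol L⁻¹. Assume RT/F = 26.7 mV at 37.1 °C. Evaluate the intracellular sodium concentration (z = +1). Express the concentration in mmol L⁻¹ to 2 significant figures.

13 mmol L⁻¹

Nernst: E = (26.7/1) · ln([out]/[in]), so ln([out]/[in]) = 59.8 × 1 / 26.7 = 2.2397.
[out]/[in] = e^(2.2397) = 9.391.
[in] = 123 / 9.391 = 13.1 mmol L⁻¹.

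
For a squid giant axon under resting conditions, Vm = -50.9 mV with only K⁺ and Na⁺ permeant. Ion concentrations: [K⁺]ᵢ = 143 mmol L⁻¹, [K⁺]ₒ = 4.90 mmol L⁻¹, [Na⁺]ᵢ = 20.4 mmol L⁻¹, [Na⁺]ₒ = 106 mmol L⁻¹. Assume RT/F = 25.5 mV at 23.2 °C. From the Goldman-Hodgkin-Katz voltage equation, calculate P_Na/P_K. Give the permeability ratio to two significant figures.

Let α = P_Na/P_K. GHK: Vm = 25.5·ln[(Kₒ + α·Naₒ)/(Kᵢ + α·Naᵢ)].
e^(Vm/25.5) = e^(-50.9/25.5) = 0.13587
So 0.13587·(Kᵢ + α·Naᵢ) = Kₒ + α·Naₒ → α = (0.13587·143.0 − 4.9) / (106.0 − 0.13587·20.4)
α = (19.43 − 4.9) / (106.0 − 2.772) = 14.53/103.2 = 0.1407

0.14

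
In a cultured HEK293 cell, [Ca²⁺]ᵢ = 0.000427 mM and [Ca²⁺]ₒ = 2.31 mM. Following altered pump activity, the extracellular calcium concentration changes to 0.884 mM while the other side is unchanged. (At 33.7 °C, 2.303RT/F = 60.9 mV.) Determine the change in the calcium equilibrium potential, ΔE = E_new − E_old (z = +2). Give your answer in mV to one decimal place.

-12.7 mV

E_old = (60.9/2)·log₁₀(2.31/0.000427) = 113.68 mV
E_new = (60.9/2)·log₁₀(0.884/0.000427) = 100.97 mV
ΔE = 100.97 − (113.68) = -12.70 mV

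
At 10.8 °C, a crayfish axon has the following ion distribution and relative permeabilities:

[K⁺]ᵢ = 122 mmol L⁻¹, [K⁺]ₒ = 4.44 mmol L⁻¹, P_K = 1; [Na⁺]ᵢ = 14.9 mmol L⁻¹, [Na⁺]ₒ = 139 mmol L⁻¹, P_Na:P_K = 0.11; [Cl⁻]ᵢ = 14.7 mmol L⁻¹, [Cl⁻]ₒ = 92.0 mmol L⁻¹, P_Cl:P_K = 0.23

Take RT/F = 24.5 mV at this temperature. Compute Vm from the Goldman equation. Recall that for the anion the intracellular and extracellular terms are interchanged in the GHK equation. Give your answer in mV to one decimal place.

-45.0 mV

Vm = 24.5 · ln[(Σ P·[cation]ₒ + Σ P·[anion]ᵢ) / (Σ P·[cation]ᵢ + Σ P·[anion]ₒ)]
Numerator = 1×4.44 + 0.11×139 + 0.23×14.7 = 23.11
Denominator = 1×122 + 0.11×14.9 + 0.23×92.0 = 144.8
Vm = 24.5 · ln(0.15961) = 24.5 × (-1.8350) = -44.96 mV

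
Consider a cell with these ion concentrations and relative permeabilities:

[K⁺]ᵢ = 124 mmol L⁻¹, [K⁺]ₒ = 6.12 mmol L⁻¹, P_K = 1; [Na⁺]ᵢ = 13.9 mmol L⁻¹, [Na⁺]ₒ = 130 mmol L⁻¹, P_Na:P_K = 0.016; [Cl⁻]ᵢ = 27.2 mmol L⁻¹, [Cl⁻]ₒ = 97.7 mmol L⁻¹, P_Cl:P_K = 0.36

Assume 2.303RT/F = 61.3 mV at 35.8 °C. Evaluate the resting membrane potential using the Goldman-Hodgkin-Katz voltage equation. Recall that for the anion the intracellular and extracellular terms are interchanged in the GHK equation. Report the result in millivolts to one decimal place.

-58.1 mV

Vm = 61.3 · log₁₀[(Σ P·[cation]ₒ + Σ P·[anion]ᵢ) / (Σ P·[cation]ᵢ + Σ P·[anion]ₒ)]
Numerator = 1×6.12 + 0.016×130 + 0.36×27.2 = 17.99
Denominator = 1×124 + 0.016×13.9 + 0.36×97.7 = 159.4
Vm = 61.3 · log₁₀(0.11288) = 61.3 × (-0.9474) = -58.08 mV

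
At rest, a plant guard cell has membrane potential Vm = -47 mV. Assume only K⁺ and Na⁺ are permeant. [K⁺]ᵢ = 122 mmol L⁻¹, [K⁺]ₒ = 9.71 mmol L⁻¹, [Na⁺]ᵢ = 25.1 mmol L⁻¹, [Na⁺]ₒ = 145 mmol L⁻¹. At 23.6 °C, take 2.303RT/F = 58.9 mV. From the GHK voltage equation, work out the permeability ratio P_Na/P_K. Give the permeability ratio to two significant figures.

0.069

Let α = P_Na/P_K. GHK: Vm = 58.9·log₁₀[(Kₒ + α·Naₒ)/(Kᵢ + α·Naᵢ)].
10^(Vm/58.9) = 10^(-47.0/58.9) = 0.15923
So 0.15923·(Kᵢ + α·Naᵢ) = Kₒ + α·Naₒ → α = (0.15923·122.0 − 9.71) / (145.0 − 0.15923·25.1)
α = (19.43 − 9.71) / (145.0 − 3.997) = 9.717/141 = 0.06891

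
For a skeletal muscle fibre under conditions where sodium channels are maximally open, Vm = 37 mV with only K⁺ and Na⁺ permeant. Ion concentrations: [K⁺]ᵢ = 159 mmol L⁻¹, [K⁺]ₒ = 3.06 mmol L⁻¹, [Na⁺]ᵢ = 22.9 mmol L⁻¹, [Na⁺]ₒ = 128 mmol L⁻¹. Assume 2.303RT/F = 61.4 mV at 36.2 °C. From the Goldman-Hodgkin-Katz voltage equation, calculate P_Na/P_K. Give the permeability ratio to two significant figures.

17

Let α = P_Na/P_K. GHK: Vm = 61.4·log₁₀[(Kₒ + α·Naₒ)/(Kᵢ + α·Naᵢ)].
10^(Vm/61.4) = 10^(37.0/61.4) = 4.005
So 4.005·(Kᵢ + α·Naᵢ) = Kₒ + α·Naₒ → α = (4.005·159.0 − 3.06) / (128.0 − 4.005·22.9)
α = (636.8 − 3.06) / (128.0 − 91.72) = 633.7/36.28 = 17.47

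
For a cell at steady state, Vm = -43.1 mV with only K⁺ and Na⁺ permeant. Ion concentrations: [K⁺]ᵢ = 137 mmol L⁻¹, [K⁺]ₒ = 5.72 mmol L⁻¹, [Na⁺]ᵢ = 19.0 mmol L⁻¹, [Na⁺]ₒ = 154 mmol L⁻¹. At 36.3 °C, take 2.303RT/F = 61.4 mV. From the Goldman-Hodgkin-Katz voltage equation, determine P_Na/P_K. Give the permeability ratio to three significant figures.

Let α = P_Na/P_K. GHK: Vm = 61.4·log₁₀[(Kₒ + α·Naₒ)/(Kᵢ + α·Naᵢ)].
10^(Vm/61.4) = 10^(-43.1/61.4) = 0.19863
So 0.19863·(Kᵢ + α·Naᵢ) = Kₒ + α·Naₒ → α = (0.19863·137.0 − 5.72) / (154.0 − 0.19863·19.0)
α = (27.21 − 5.72) / (154.0 − 3.774) = 21.49/150.2 = 0.1431

0.143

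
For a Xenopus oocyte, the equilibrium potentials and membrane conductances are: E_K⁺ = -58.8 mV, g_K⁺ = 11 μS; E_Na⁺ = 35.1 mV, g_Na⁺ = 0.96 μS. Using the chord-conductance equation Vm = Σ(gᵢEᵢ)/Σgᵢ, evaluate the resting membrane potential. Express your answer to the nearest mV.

-51 mV

Σ gᵢEᵢ = 11·(-58.8) + 0.96·(35.1) = -613.10
Σ gᵢ = 11 + 0.96 = 11.96
Vm = -613.10 / 11.96 = -51.26 mV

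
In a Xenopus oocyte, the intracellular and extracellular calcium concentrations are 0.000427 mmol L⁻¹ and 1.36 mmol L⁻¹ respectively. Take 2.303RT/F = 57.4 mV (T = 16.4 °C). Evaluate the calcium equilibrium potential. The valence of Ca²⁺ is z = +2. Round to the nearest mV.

E = (57.4/z) · log₁₀([Ca²⁺]_out/[Ca²⁺]_in) with z = +2.
= (57.4/2) · log₁₀(1.36/0.000427) = 28.70 · log₁₀(3185)
= 28.70 · (3.5031) = 100.54 mV

101 mV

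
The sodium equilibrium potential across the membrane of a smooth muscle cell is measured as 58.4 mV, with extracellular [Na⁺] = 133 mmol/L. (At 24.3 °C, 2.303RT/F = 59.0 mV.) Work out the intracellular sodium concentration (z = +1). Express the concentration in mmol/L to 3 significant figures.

13.6 mmol/L

Nernst: E = (59.0/1) · log₁₀([out]/[in]), so log₁₀([out]/[in]) = 58.4 × 1 / 59.0 = 0.9898.
[out]/[in] = 10^(0.9898) = 9.769.
[in] = 133 / 9.769 = 13.62 mmol/L.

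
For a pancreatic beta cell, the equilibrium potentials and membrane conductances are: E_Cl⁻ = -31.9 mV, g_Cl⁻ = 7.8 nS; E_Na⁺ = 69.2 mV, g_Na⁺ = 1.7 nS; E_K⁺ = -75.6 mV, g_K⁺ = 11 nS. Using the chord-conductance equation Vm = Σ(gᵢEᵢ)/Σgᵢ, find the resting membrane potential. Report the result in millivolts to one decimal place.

-47.0 mV

Σ gᵢEᵢ = 7.8·(-31.9) + 1.7·(69.2) + 11·(-75.6) = -962.78
Σ gᵢ = 7.8 + 1.7 + 11 = 20.5
Vm = -962.78 / 20.5 = -46.96 mV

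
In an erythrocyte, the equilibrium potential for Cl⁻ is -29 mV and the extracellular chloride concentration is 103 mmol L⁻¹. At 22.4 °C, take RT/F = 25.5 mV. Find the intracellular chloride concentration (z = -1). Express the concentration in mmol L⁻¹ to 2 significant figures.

33 mmol L⁻¹

Nernst: E = (25.5/-1) · ln([out]/[in]), so ln([out]/[in]) = -29.0 × -1 / 25.5 = 1.1373.
[out]/[in] = e^(1.1373) = 3.118.
[in] = 103 / 3.118 = 33.03 mmol L⁻¹.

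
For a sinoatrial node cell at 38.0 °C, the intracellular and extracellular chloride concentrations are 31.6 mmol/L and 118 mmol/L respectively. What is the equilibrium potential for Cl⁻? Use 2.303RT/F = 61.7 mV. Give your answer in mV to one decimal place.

E = (61.7/z) · log₁₀([Cl⁻]_out/[Cl⁻]_in) with z = -1.
For an anion, dividing by z = -1 reverses the sign.
= (61.7/-1) · log₁₀(118/31.6) = -61.70 · log₁₀(3.734)
= -61.70 · (0.5722) = -35.30 mV

-35.3 mV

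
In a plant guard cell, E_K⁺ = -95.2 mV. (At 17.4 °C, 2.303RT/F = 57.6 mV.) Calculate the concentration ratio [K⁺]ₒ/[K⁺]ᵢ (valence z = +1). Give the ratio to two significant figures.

log₁₀([out]/[in]) = E·z/(57.6) = -95.2 × 1 / 57.6 = -1.6528
[out]/[in] = 10^(-1.6528) = 0.02224

0.022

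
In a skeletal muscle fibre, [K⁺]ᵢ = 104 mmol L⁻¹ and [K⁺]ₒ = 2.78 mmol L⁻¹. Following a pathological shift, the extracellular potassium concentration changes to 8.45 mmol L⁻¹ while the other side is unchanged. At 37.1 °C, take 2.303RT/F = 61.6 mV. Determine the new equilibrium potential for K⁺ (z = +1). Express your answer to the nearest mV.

-67 mV

After the shift: [K⁺]_out = 8.45, [K⁺]_in = 104 mmol L⁻¹.
E_new = (61.6/1)·log₁₀(8.45/104) = 61.60 · (-1.0902) = -67.15 mV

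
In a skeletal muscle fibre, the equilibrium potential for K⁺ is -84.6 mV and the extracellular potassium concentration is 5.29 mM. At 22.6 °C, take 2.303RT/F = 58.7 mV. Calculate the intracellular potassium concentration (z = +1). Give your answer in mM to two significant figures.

150 mM

Nernst: E = (58.7/1) · log₁₀([out]/[in]), so log₁₀([out]/[in]) = -84.6 × 1 / 58.7 = -1.4412.
[out]/[in] = 10^(-1.4412) = 0.03621.
[in] = 5.29 / 0.03621 = 146.1 mM.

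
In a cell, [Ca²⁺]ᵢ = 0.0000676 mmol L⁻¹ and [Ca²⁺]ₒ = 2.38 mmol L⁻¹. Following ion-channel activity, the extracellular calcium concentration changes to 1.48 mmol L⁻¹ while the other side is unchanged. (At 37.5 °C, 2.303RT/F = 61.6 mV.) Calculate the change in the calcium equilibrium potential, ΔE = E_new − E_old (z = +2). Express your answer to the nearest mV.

E_old = (61.6/2)·log₁₀(2.38/0.0000676) = 140.04 mV
E_new = (61.6/2)·log₁₀(1.48/0.0000676) = 133.68 mV
ΔE = 133.68 − (140.04) = -6.35 mV

-6 mV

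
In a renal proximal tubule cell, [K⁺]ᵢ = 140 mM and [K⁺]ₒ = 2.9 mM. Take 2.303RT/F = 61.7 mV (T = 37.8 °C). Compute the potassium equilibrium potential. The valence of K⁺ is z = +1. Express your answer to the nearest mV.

-104 mV

E = (61.7/z) · log₁₀([K⁺]_out/[K⁺]_in) with z = +1.
= (61.7/1) · log₁₀(2.9/140) = 61.70 · log₁₀(0.02071)
= 61.70 · (-1.6837) = -103.89 mV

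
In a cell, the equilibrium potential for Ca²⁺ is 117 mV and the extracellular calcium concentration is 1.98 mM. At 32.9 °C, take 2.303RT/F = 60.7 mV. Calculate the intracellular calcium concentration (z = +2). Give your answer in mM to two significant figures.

0.00028 mM

Nernst: E = (60.7/2) · log₁₀([out]/[in]), so log₁₀([out]/[in]) = 117.0 × 2 / 60.7 = 3.8550.
[out]/[in] = 10^(3.8550) = 7162.
[in] = 1.98 / 7162 = 0.0002765 mM.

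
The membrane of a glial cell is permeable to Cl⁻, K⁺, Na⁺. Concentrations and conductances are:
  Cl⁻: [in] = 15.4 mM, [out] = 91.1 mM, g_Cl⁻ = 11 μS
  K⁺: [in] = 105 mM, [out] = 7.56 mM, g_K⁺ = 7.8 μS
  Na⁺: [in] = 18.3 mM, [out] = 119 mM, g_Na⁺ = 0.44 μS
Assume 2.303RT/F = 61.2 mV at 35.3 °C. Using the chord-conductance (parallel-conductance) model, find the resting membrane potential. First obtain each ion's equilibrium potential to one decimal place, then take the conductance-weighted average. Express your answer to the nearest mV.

E_Cl⁻ = (61.2/-1)·log₁₀(91.1/15.4) = -47.2 mV
E_K⁺ = (61.2/1)·log₁₀(7.56/105) = -69.9 mV
E_Na⁺ = (61.2/1)·log₁₀(119/18.3) = 49.8 mV
Vm = (Σ gᵢEᵢ)/(Σ gᵢ) = (11·-47.2 + 7.8·-69.9 + 0.44·49.8) / (11 + 7.8 + 0.44)
= -1042.51 / 19.24 = -54.18 mV

-54 mV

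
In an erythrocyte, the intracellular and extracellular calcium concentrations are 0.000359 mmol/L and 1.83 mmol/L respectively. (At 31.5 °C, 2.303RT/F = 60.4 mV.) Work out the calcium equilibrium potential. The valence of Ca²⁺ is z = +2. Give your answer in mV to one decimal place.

E = (60.4/z) · log₁₀([Ca²⁺]_out/[Ca²⁺]_in) with z = +2.
= (60.4/2) · log₁₀(1.83/0.000359) = 30.20 · log₁₀(5097)
= 30.20 · (3.7074) = 111.96 mV

112.0 mV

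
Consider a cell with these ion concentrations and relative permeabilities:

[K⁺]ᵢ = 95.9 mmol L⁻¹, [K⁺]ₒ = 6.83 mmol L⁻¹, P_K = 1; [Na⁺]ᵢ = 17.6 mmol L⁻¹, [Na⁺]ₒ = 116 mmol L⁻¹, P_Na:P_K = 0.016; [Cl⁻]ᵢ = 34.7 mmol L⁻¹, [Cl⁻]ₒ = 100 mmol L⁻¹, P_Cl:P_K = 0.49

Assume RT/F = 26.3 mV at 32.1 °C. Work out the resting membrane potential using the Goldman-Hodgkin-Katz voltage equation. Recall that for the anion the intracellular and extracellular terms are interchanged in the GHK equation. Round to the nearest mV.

-46 mV

Vm = 26.3 · ln[(Σ P·[cation]ₒ + Σ P·[anion]ᵢ) / (Σ P·[cation]ᵢ + Σ P·[anion]ₒ)]
Numerator = 1×6.83 + 0.016×116 + 0.49×34.7 = 25.69
Denominator = 1×95.9 + 0.016×17.6 + 0.49×100 = 145.2
Vm = 26.3 · ln(0.17694) = 26.3 × (-1.7319) = -45.55 mV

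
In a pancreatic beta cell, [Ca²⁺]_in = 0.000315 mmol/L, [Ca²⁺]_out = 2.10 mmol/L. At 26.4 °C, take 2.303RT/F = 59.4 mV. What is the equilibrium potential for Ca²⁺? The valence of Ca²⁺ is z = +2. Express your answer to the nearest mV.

114 mV

E = (59.4/z) · log₁₀([Ca²⁺]_out/[Ca²⁺]_in) with z = +2.
= (59.4/2) · log₁₀(2.10/0.000315) = 29.70 · log₁₀(6667)
= 29.70 · (3.8239) = 113.57 mV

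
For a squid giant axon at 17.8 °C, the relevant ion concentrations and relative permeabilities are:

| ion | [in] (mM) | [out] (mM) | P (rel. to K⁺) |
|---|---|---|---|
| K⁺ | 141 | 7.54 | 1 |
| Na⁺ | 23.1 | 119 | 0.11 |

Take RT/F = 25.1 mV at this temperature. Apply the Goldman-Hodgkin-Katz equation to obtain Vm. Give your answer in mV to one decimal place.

Vm = 25.1 · ln[(Σ P·[cation]ₒ + Σ P·[anion]ᵢ) / (Σ P·[cation]ᵢ + Σ P·[anion]ₒ)]
Numerator = 1×7.54 + 0.11×119 = 20.63
Denominator = 1×141 + 0.11×23.1 = 143.5
Vm = 25.1 · ln(0.14372) = 25.1 × (-1.9399) = -48.69 mV

-48.7 mV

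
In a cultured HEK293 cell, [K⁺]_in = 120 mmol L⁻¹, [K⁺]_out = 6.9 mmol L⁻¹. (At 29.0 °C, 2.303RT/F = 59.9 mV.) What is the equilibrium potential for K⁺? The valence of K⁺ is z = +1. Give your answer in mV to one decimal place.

-74.3 mV

E = (59.9/z) · log₁₀([K⁺]_out/[K⁺]_in) with z = +1.
= (59.9/1) · log₁₀(6.9/120) = 59.90 · log₁₀(0.0575)
= 59.90 · (-1.2403) = -74.30 mV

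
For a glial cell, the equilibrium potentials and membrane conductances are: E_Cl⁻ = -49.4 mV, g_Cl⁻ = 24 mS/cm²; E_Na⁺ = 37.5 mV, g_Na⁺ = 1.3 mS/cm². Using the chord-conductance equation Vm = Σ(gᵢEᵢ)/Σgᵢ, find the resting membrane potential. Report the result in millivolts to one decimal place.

-44.9 mV

Σ gᵢEᵢ = 24·(-49.4) + 1.3·(37.5) = -1136.85
Σ gᵢ = 24 + 1.3 = 25.3
Vm = -1136.85 / 25.3 = -44.93 mV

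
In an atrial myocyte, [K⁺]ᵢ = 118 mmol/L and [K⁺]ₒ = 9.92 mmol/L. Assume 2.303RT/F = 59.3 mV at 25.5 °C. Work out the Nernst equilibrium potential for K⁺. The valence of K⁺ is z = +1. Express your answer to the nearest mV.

E = (59.3/z) · log₁₀([K⁺]_out/[K⁺]_in) with z = +1.
= (59.3/1) · log₁₀(9.92/118) = 59.30 · log₁₀(0.08407)
= 59.30 · (-1.0754) = -63.77 mV

-64 mV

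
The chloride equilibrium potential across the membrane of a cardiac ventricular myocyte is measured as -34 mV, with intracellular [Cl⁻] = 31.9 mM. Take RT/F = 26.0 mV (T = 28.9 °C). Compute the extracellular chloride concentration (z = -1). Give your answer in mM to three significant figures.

Nernst: E = (26.0/-1) · ln([out]/[in]), so ln([out]/[in]) = -34.0 × -1 / 26.0 = 1.3077.
[out]/[in] = e^(1.3077) = 3.698.
[out] = 3.698 × 31.9 = 118 mM.

118 mM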